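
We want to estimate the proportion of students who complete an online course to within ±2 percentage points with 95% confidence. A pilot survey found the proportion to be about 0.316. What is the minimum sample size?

2076

For a proportion with margin E = 0.02 at 95% confidence, z = 1.960.
n = p̂(1−p̂)(z/E)² = 0.316 × 0.684 × (1.960/0.02)² = 2075.85
Round up: n = 2076.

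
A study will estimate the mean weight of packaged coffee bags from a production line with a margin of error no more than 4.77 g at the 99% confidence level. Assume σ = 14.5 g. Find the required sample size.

For a mean, the margin of error is E = z·σ/√n, so n = (zσ/E)².
At 99% confidence, z = 2.576.
n = (2.576 × 14.5 / 4.77)² = 61.32
Round up: n = 62.

n = 62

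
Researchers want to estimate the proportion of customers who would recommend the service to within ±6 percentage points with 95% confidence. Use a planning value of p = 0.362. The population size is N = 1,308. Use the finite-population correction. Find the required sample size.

For a proportion with margin E = 0.06 at 95% confidence, z = 1.960.
n = p̂(1−p̂)(z/E)² = 0.362 × 0.638 × (1.960/0.06)² = 246.46 — call this n₀.
Finite-population correction with N = 1,308: n = n₀ / (1 + (n₀−1)/N) = 246.46 / 1.188 = 207.46
Round up: n = 208.

208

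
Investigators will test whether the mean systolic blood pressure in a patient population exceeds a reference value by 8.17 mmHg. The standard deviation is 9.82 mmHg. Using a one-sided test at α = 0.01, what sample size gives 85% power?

17

For a one-sample z-test, n = ((z_α + z_β)·σ/δ)².
z_α = 2.326 (one-sided α = 0.01); z_β = 1.036 (power 85% → β = 0.15).
n = (3.362 × 9.82 / 8.17)² = 16.33
Round up: n = 17.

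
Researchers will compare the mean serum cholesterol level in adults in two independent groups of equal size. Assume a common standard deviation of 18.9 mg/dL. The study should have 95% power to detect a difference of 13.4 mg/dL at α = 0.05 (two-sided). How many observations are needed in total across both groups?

For two equal groups, n per group = 2·((z_{α/2} + z_β)·σ/δ)².
z_{α/2} = 1.960; z_β = 1.645 (power 95%).
n = 2 × (3.605 × 18.9 / 13.4)² = 2 × 25.85 = 51.70
Round up: n = 52 per group.
Total across both groups: 2 × 52 = 104.

104 total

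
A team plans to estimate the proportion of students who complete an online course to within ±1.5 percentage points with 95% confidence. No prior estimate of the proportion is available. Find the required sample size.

4269

For a proportion with margin E = 0.015 at 95% confidence, z = 1.960.
With no prior estimate, use p = 0.5, which maximizes p(1−p) at 0.25.
n = 0.25 × (z/E)² = 0.25 × (1.960/0.015)² = 4268.44
Round up: n = 4269.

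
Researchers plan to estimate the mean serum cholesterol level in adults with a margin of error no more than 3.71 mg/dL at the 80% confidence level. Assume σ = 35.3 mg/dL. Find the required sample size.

n = 149

For a mean, the margin of error is E = z·σ/√n, so n = (zσ/E)².
At 80% confidence, z = 1.282.
n = (1.282 × 35.3 / 3.71)² = 148.79
Round up: n = 149.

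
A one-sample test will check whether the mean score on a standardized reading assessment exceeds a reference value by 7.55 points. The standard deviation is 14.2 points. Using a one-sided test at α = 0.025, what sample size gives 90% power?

n = 38

For a one-sample z-test, n = ((z_α + z_β)·σ/δ)².
z_α = 1.960 (one-sided α = 0.025); z_β = 1.282 (power 90% → β = 0.1).
n = (3.242 × 14.2 / 7.55)² = 37.18
Round up: n = 38.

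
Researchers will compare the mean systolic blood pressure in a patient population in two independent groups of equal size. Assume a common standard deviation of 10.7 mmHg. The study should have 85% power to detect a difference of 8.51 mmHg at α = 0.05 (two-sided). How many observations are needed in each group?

For two equal groups, n per group = 2·((z_{α/2} + z_β)·σ/δ)².
z_{α/2} = 1.960; z_β = 1.036 (power 85%).
n = 2 × (2.996 × 10.7 / 8.51)² = 2 × 14.19 = 28.38
Round up: n = 29 per group.

29 per group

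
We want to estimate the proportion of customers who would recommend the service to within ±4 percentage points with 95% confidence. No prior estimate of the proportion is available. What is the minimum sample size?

For a proportion with margin E = 0.04 at 95% confidence, z = 1.960.
With no prior estimate, use p = 0.5, which maximizes p(1−p) at 0.25.
n = 0.25 × (z/E)² = 0.25 × (1.960/0.04)² = 600.25
Round up: n = 601.

601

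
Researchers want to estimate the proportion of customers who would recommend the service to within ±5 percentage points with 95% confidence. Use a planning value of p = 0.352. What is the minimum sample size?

For a proportion with margin E = 0.05 at 95% confidence, z = 1.960.
n = p̂(1−p̂)(z/E)² = 0.352 × 0.648 × (1.960/0.05)² = 350.50
Round up: n = 351.

351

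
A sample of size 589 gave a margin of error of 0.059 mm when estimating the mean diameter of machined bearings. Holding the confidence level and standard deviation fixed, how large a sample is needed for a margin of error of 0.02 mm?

n = 5126

Margin of error scales as 1/√n, so n₂ = n₁·(E₁/E₂)².
n₂ = 589 × (0.059/0.02)² = 589 × 8.702 = 5125.48
Round up: n₂ = 5126.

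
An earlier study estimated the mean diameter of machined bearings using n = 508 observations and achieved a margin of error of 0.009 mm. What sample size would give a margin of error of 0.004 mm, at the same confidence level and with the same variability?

Margin of error scales as 1/√n, so n₂ = n₁·(E₁/E₂)².
n₂ = 508 × (0.009/0.004)² = 508 × 5.062 = 2571.50
Round up: n₂ = 2572.

n = 2572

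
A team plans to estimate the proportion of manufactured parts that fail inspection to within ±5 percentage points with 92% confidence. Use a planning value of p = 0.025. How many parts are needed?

For a proportion with margin E = 0.05 at 92% confidence, z = 1.751.
n = p̂(1−p̂)(z/E)² = 0.025 × 0.975 × (1.751/0.05)² = 29.89
Round up: n = 30.

n = 30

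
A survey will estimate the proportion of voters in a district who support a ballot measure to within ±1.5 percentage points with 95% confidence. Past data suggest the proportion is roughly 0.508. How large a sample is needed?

4268

For a proportion with margin E = 0.015 at 95% confidence, z = 1.960.
n = p̂(1−p̂)(z/E)² = 0.508 × 0.492 × (1.960/0.015)² = 4267.35
Round up: n = 4268.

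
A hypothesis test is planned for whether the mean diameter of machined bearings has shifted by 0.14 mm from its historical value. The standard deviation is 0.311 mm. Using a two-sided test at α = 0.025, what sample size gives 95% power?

For a one-sample z-test, n = ((z_{α/2} + z_β)·σ/δ)².
z_{α/2} = 2.241 (two-sided α = 0.025); z_β = 1.645 (power 95% → β = 0.05).
n = (3.886 × 0.311 / 0.14)² = 74.52
Round up: n = 75.

75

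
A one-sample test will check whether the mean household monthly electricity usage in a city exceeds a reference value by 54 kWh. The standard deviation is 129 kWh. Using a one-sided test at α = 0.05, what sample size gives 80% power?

For a one-sample z-test, n = ((z_α + z_β)·σ/δ)².
z_α = 1.645 (one-sided α = 0.05); z_β = 0.842 (power 80% → β = 0.2).
n = (2.487 × 129 / 54)² = 35.30
Round up: n = 36.

36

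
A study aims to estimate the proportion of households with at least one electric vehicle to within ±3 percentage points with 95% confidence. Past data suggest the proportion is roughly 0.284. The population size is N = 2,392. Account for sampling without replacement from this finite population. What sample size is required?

n = 638

For a proportion with margin E = 0.03 at 95% confidence, z = 1.960.
n = p̂(1−p̂)(z/E)² = 0.284 × 0.716 × (1.960/0.03)² = 867.96 — call this n₀.
Finite-population correction with N = 2,392: n = n₀ / (1 + (n₀−1)/N) = 867.96 / 1.362 = 637.27
Round up: n = 638.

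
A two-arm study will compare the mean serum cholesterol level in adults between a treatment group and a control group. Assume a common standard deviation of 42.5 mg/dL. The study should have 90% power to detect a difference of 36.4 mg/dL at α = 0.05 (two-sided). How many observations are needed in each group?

For two equal groups, n per group = 2·((z_{α/2} + z_β)·σ/δ)².
z_{α/2} = 1.960; z_β = 1.282 (power 90%).
n = 2 × (3.242 × 42.5 / 36.4)² = 2 × 14.33 = 28.66
Round up: n = 29 per group.

29 per group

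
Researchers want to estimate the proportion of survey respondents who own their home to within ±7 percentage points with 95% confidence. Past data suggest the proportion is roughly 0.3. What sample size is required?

For a proportion with margin E = 0.07 at 95% confidence, z = 1.960.
n = p̂(1−p̂)(z/E)² = 0.3 × 0.7 × (1.960/0.07)² = 164.64
Round up: n = 165.

165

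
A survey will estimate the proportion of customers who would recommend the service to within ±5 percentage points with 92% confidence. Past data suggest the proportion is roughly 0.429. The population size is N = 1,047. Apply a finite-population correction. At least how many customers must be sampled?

n = 234

For a proportion with margin E = 0.05 at 92% confidence, z = 1.751.
n = p̂(1−p̂)(z/E)² = 0.429 × 0.571 × (1.751/0.05)² = 300.42 — call this n₀.
Finite-population correction with N = 1,047: n = n₀ / (1 + (n₀−1)/N) = 300.42 / 1.286 = 233.61
Round up: n = 234.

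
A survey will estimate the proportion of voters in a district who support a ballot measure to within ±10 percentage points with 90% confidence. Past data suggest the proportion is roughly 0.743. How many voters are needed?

n = 52

For a proportion with margin E = 0.1 at 90% confidence, z = 1.645.
n = p̂(1−p̂)(z/E)² = 0.743 × 0.257 × (1.645/0.1)² = 51.67
Round up: n = 52.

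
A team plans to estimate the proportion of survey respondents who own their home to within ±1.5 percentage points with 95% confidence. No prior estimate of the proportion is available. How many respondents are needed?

For a proportion with margin E = 0.015 at 95% confidence, z = 1.960.
With no prior estimate, use p = 0.5, which maximizes p(1−p) at 0.25.
n = 0.25 × (z/E)² = 0.25 × (1.960/0.015)² = 4268.44
Round up: n = 4269.

4269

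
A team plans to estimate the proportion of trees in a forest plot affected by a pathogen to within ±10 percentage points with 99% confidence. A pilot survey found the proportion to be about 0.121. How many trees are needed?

For a proportion with margin E = 0.1 at 99% confidence, z = 2.576.
n = p̂(1−p̂)(z/E)² = 0.121 × 0.879 × (2.576/0.1)² = 70.58
Round up: n = 71.

n = 71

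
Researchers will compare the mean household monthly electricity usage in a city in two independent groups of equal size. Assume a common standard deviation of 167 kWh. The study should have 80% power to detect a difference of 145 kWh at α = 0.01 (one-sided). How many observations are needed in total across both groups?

For two equal groups, n per group = 2·((z_α + z_β)·σ/δ)².
z_α = 2.326; z_β = 0.842 (power 80%).
n = 2 × (3.168 × 167 / 145)² = 2 × 13.31 = 26.62
Round up: n = 27 per group.
Total across both groups: 2 × 27 = 54.

54 total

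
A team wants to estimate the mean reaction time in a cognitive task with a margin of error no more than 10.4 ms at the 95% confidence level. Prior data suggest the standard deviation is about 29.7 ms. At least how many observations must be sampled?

For a mean, the margin of error is E = z·σ/√n, so n = (zσ/E)².
At 95% confidence, z = 1.960.
n = (1.960 × 29.7 / 10.4)² = 31.33
Round up: n = 32.

32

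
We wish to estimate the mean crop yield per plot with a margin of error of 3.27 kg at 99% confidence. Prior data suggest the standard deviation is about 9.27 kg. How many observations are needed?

For a mean, the margin of error is E = z·σ/√n, so n = (zσ/E)².
At 99% confidence, z = 2.576.
n = (2.576 × 9.27 / 3.27)² = 53.33
Round up: n = 54.

54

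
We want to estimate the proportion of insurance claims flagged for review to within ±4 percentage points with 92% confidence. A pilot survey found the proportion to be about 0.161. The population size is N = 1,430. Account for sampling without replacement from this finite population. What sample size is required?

220

For a proportion with margin E = 0.04 at 92% confidence, z = 1.751.
n = p̂(1−p̂)(z/E)² = 0.161 × 0.839 × (1.751/0.04)² = 258.85 — call this n₀.
Finite-population correction with N = 1,430: n = n₀ / (1 + (n₀−1)/N) = 258.85 / 1.18 = 219.36
Round up: n = 220.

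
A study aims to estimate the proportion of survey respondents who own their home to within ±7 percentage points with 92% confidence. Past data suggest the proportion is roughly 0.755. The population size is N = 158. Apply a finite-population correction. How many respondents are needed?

n = 68

For a proportion with margin E = 0.07 at 92% confidence, z = 1.751.
n = p̂(1−p̂)(z/E)² = 0.755 × 0.245 × (1.751/0.07)² = 115.74 — call this n₀.
Finite-population correction with N = 158: n = n₀ / (1 + (n₀−1)/N) = 115.74 / 1.726 = 67.06
Round up: n = 68.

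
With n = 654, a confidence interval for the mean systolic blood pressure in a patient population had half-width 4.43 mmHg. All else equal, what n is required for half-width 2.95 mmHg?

n = 1475

Margin of error scales as 1/√n, so n₂ = n₁·(E₁/E₂)².
n₂ = 654 × (4.43/2.95)² = 654 × 2.255 = 1474.77
Round up: n₂ = 1475.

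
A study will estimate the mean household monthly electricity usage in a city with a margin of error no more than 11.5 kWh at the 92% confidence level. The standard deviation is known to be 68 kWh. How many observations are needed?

For a mean, the margin of error is E = z·σ/√n, so n = (zσ/E)².
At 92% confidence, z = 1.751.
n = (1.751 × 68 / 11.5)² = 107.20
Round up: n = 108.

108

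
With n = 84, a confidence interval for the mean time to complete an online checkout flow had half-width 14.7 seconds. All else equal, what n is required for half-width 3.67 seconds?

Margin of error scales as 1/√n, so n₂ = n₁·(E₁/E₂)².
n₂ = 84 × (14.7/3.67)² = 84 × 16.04 = 1347.36
Round up: n₂ = 1348.

1348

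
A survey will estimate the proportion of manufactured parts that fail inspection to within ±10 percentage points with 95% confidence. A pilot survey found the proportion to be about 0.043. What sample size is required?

16

For a proportion with margin E = 0.1 at 95% confidence, z = 1.960.
n = p̂(1−p̂)(z/E)² = 0.043 × 0.957 × (1.960/0.1)² = 15.81
Round up: n = 16.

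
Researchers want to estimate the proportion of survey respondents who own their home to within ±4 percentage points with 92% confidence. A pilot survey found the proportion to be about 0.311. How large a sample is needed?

For a proportion with margin E = 0.04 at 92% confidence, z = 1.751.
n = p̂(1−p̂)(z/E)² = 0.311 × 0.689 × (1.751/0.04)² = 410.61
Round up: n = 411.

n = 411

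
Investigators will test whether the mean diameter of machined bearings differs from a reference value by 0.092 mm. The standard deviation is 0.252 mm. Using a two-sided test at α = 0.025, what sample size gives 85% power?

n = 81

For a one-sample z-test, n = ((z_{α/2} + z_β)·σ/δ)².
z_{α/2} = 2.241 (two-sided α = 0.025); z_β = 1.036 (power 85% → β = 0.15).
n = (3.277 × 0.252 / 0.092)² = 80.57
Round up: n = 81.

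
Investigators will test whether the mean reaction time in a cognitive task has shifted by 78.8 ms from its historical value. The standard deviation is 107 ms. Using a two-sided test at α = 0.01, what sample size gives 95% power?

For a one-sample z-test, n = ((z_{α/2} + z_β)·σ/δ)².
z_{α/2} = 2.576 (two-sided α = 0.01); z_β = 1.645 (power 95% → β = 0.05).
n = (4.221 × 107 / 78.8)² = 32.85
Round up: n = 33.

33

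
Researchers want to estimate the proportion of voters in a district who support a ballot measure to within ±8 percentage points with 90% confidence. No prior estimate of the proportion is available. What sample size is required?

106

For a proportion with margin E = 0.08 at 90% confidence, z = 1.645.
With no prior estimate, use p = 0.5, which maximizes p(1−p) at 0.25.
n = 0.25 × (z/E)² = 0.25 × (1.645/0.08)² = 105.70
Round up: n = 106.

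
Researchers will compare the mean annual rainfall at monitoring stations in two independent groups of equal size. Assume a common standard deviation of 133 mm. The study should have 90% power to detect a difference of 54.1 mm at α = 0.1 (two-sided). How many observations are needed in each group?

For two equal groups, n per group = 2·((z_{α/2} + z_β)·σ/δ)².
z_{α/2} = 1.645; z_β = 1.282 (power 90%).
n = 2 × (2.927 × 133 / 54.1)² = 2 × 51.78 = 103.56
Round up: n = 104 per group.

104 per group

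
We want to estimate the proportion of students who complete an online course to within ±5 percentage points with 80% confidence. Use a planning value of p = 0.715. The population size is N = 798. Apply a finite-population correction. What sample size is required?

115

For a proportion with margin E = 0.05 at 80% confidence, z = 1.282.
n = p̂(1−p̂)(z/E)² = 0.715 × 0.285 × (1.282/0.05)² = 133.96 — call this n₀.
Finite-population correction with N = 798: n = n₀ / (1 + (n₀−1)/N) = 133.96 / 1.167 = 114.79
Round up: n = 115.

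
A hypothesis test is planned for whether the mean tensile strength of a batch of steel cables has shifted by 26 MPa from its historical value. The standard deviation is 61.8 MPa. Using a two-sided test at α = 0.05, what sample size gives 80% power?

45

For a one-sample z-test, n = ((z_{α/2} + z_β)·σ/δ)².
z_{α/2} = 1.960 (two-sided α = 0.05); z_β = 0.842 (power 80% → β = 0.2).
n = (2.802 × 61.8 / 26)² = 44.36
Round up: n = 45.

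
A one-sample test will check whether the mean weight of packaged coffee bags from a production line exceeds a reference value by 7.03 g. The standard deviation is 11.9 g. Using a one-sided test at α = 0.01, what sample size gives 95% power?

For a one-sample z-test, n = ((z_α + z_β)·σ/δ)².
z_α = 2.326 (one-sided α = 0.01); z_β = 1.645 (power 95% → β = 0.05).
n = (3.971 × 11.9 / 7.03)² = 45.18
Round up: n = 46.

46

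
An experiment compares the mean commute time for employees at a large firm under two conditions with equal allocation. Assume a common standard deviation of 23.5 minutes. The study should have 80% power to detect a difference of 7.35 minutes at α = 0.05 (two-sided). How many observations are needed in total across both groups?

For two equal groups, n per group = 2·((z_{α/2} + z_β)·σ/δ)².
z_{α/2} = 1.960; z_β = 0.842 (power 80%).
n = 2 × (2.802 × 23.5 / 7.35)² = 2 × 80.26 = 160.52
Round up: n = 161 per group.
Total across both groups: 2 × 161 = 322.

322 total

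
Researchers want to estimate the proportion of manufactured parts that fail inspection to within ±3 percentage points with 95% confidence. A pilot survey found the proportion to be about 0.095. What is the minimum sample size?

367

For a proportion with margin E = 0.03 at 95% confidence, z = 1.960.
n = p̂(1−p̂)(z/E)² = 0.095 × 0.905 × (1.960/0.03)² = 366.98
Round up: n = 367.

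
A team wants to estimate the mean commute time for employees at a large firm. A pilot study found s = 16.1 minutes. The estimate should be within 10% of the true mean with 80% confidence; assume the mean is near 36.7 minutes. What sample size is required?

32

For a mean, the margin of error is E = z·σ/√n, so n = (zσ/E)².
At 80% confidence, z = 1.282.
E = 10% of 36.7 = 3.67 minutes.
n = (1.282 × 16.1 / 3.67)² = 31.63
Round up: n = 32.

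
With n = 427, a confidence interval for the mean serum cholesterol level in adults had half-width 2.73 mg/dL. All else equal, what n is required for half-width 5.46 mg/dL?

Margin of error scales as 1/√n, so n₂ = n₁·(E₁/E₂)².
n₂ = 427 × (2.73/5.46)² = 427 × 0.25 = 106.75
Round up: n₂ = 107.

107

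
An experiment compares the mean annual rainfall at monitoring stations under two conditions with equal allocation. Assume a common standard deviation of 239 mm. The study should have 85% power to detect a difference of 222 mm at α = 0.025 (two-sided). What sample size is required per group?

For two equal groups, n per group = 2·((z_{α/2} + z_β)·σ/δ)².
z_{α/2} = 2.241; z_β = 1.036 (power 85%).
n = 2 × (3.277 × 239 / 222)² = 2 × 12.45 = 24.90
Round up: n = 25 per group.

25 per group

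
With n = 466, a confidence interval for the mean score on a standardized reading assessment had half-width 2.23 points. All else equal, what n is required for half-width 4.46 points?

117

Margin of error scales as 1/√n, so n₂ = n₁·(E₁/E₂)².
n₂ = 466 × (2.23/4.46)² = 466 × 0.25 = 116.50
Round up: n₂ = 117.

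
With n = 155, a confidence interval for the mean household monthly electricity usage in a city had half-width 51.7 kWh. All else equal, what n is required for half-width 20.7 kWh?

967

Margin of error scales as 1/√n, so n₂ = n₁·(E₁/E₂)².
n₂ = 155 × (51.7/20.7)² = 155 × 6.238 = 966.89
Round up: n₂ = 967.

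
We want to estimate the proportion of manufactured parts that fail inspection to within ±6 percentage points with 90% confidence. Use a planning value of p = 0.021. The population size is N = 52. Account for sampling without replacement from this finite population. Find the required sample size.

n = 13

For a proportion with margin E = 0.06 at 90% confidence, z = 1.645.
n = p̂(1−p̂)(z/E)² = 0.021 × 0.979 × (1.645/0.06)² = 15.45 — call this n₀.
Finite-population correction with N = 52: n = n₀ / (1 + (n₀−1)/N) = 15.45 / 1.278 = 12.09
Round up: n = 13.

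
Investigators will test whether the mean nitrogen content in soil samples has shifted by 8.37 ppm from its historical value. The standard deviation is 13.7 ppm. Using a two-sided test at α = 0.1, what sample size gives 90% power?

For a one-sample z-test, n = ((z_{α/2} + z_β)·σ/δ)².
z_{α/2} = 1.645 (two-sided α = 0.1); z_β = 1.282 (power 90% → β = 0.1).
n = (2.927 × 13.7 / 8.37)² = 22.95
Round up: n = 23.

23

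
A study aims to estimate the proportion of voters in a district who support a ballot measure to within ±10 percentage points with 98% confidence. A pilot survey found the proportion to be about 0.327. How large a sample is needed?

120

For a proportion with margin E = 0.1 at 98% confidence, z = 2.326.
n = p̂(1−p̂)(z/E)² = 0.327 × 0.673 × (2.326/0.1)² = 119.06
Round up: n = 120.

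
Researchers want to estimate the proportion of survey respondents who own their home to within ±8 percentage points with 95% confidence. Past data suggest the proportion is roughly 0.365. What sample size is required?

For a proportion with margin E = 0.08 at 95% confidence, z = 1.960.
n = p̂(1−p̂)(z/E)² = 0.365 × 0.635 × (1.960/0.08)² = 139.12
Round up: n = 140.

n = 140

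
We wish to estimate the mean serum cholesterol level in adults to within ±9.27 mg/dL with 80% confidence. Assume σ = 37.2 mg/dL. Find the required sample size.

For a mean, the margin of error is E = z·σ/√n, so n = (zσ/E)².
At 80% confidence, z = 1.282.
n = (1.282 × 37.2 / 9.27)² = 26.47
Round up: n = 27.

n = 27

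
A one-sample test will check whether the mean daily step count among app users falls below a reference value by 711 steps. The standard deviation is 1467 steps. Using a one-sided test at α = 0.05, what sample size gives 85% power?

31

For a one-sample z-test, n = ((z_α + z_β)·σ/δ)².
z_α = 1.645 (one-sided α = 0.05); z_β = 1.036 (power 85% → β = 0.15).
n = (2.681 × 1467 / 711)² = 30.60
Round up: n = 31.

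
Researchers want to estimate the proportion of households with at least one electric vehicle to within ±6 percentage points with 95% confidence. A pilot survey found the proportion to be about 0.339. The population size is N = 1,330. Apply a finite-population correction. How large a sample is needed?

203

For a proportion with margin E = 0.06 at 95% confidence, z = 1.960.
n = p̂(1−p̂)(z/E)² = 0.339 × 0.661 × (1.960/0.06)² = 239.12 — call this n₀.
Finite-population correction with N = 1,330: n = n₀ / (1 + (n₀−1)/N) = 239.12 / 1.179 = 202.82
Round up: n = 203.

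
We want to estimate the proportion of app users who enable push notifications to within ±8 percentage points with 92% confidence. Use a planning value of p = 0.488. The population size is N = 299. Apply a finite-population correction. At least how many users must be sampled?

n = 86

For a proportion with margin E = 0.08 at 92% confidence, z = 1.751.
n = p̂(1−p̂)(z/E)² = 0.488 × 0.512 × (1.751/0.08)² = 119.70 — call this n₀.
Finite-population correction with N = 299: n = n₀ / (1 + (n₀−1)/N) = 119.70 / 1.397 = 85.68
Round up: n = 86.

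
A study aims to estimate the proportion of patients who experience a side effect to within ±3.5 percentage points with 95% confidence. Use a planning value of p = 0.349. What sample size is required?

For a proportion with margin E = 0.035 at 95% confidence, z = 1.960.
n = p̂(1−p̂)(z/E)² = 0.349 × 0.651 × (1.960/0.035)² = 712.50
Round up: n = 713.

713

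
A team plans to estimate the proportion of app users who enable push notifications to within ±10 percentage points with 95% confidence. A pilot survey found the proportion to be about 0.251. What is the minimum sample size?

For a proportion with margin E = 0.1 at 95% confidence, z = 1.960.
n = p̂(1−p̂)(z/E)² = 0.251 × 0.749 × (1.960/0.1)² = 72.22
Round up: n = 73.

73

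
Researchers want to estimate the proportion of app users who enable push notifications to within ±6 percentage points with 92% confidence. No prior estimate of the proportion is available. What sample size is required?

n = 213

For a proportion with margin E = 0.06 at 92% confidence, z = 1.751.
With no prior estimate, use p = 0.5, which maximizes p(1−p) at 0.25.
n = 0.25 × (z/E)² = 0.25 × (1.751/0.06)² = 212.92
Round up: n = 213.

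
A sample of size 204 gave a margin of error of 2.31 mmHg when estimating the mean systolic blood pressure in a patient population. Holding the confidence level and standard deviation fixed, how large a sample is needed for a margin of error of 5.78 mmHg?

Margin of error scales as 1/√n, so n₂ = n₁·(E₁/E₂)².
n₂ = 204 × (2.31/5.78)² = 204 × 0.1597 = 32.58
Round up: n₂ = 33.

33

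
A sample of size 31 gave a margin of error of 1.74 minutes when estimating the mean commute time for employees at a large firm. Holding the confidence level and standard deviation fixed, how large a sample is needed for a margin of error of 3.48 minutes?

Margin of error scales as 1/√n, so n₂ = n₁·(E₁/E₂)².
n₂ = 31 × (1.74/3.48)² = 31 × 0.25 = 7.75
Round up: n₂ = 8.

8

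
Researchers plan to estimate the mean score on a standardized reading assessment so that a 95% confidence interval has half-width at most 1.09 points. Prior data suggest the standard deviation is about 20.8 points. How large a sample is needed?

1399

For a mean, the margin of error is E = z·σ/√n, so n = (zσ/E)².
At 95% confidence, z = 1.960.
n = (1.960 × 20.8 / 1.09)² = 1398.90
Round up: n = 1399.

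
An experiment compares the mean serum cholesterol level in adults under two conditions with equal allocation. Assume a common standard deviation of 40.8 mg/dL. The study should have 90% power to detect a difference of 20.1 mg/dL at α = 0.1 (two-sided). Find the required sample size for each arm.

71 per group

For two equal groups, n per group = 2·((z_{α/2} + z_β)·σ/δ)².
z_{α/2} = 1.645; z_β = 1.282 (power 90%).
n = 2 × (2.927 × 40.8 / 20.1)² = 2 × 35.30 = 70.60
Round up: n = 71 per group.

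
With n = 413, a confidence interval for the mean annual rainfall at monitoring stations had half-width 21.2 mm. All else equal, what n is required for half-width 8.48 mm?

2582

Margin of error scales as 1/√n, so n₂ = n₁·(E₁/E₂)².
n₂ = 413 × (21.2/8.48)² = 413 × 6.25 = 2581.25
Round up: n₂ = 2582.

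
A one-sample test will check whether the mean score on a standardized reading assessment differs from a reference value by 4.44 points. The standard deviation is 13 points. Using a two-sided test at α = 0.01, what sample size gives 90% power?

128

For a one-sample z-test, n = ((z_{α/2} + z_β)·σ/δ)².
z_{α/2} = 2.576 (two-sided α = 0.01); z_β = 1.282 (power 90% → β = 0.1).
n = (3.858 × 13 / 4.44)² = 127.60
Round up: n = 128.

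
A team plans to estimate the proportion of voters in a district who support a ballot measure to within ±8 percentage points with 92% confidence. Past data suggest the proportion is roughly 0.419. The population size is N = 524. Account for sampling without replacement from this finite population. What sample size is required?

n = 96

For a proportion with margin E = 0.08 at 92% confidence, z = 1.751.
n = p̂(1−p̂)(z/E)² = 0.419 × 0.581 × (1.751/0.08)² = 116.62 — call this n₀.
Finite-population correction with N = 524: n = n₀ / (1 + (n₀−1)/N) = 116.62 / 1.221 = 95.51
Round up: n = 96.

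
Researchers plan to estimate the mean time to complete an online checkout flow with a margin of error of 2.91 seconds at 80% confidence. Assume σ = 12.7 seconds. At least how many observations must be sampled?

32

For a mean, the margin of error is E = z·σ/√n, so n = (zσ/E)².
At 80% confidence, z = 1.282.
n = (1.282 × 12.7 / 2.91)² = 31.30
Round up: n = 32.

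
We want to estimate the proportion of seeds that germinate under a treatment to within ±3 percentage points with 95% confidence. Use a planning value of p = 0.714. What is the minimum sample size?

872

For a proportion with margin E = 0.03 at 95% confidence, z = 1.960.
n = p̂(1−p̂)(z/E)² = 0.714 × 0.286 × (1.960/0.03)² = 871.63
Round up: n = 872.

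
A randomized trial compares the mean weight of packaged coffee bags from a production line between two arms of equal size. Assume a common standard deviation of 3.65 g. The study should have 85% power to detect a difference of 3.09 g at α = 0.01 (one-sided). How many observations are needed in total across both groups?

For two equal groups, n per group = 2·((z_α + z_β)·σ/δ)².
z_α = 2.326; z_β = 1.036 (power 85%).
n = 2 × (3.362 × 3.65 / 3.09)² = 2 × 15.77 = 31.54
Round up: n = 32 per group.
Total across both groups: 2 × 32 = 64.

64 total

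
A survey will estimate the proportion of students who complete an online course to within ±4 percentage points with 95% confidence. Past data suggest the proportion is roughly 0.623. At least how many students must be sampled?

n = 564

For a proportion with margin E = 0.04 at 95% confidence, z = 1.960.
n = p̂(1−p̂)(z/E)² = 0.623 × 0.377 × (1.960/0.04)² = 563.93
Round up: n = 564.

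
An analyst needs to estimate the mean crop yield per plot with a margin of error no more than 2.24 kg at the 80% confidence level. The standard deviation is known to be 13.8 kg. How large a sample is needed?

For a mean, the margin of error is E = z·σ/√n, so n = (zσ/E)².
At 80% confidence, z = 1.282.
n = (1.282 × 13.8 / 2.24)² = 62.38
Round up: n = 63.

n = 63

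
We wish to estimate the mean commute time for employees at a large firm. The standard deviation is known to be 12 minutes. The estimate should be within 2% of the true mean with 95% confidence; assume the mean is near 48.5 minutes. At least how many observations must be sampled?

588

For a mean, the margin of error is E = z·σ/√n, so n = (zσ/E)².
At 95% confidence, z = 1.960.
E = 2% of 48.5 = 0.97 minutes.
n = (1.960 × 12 / 0.97)² = 587.94
Round up: n = 588.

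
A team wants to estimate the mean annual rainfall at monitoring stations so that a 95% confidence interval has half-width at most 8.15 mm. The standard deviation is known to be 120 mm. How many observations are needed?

For a mean, the margin of error is E = z·σ/√n, so n = (zσ/E)².
At 95% confidence, z = 1.960.
n = (1.960 × 120 / 8.15)² = 832.84
Round up: n = 833.

n = 833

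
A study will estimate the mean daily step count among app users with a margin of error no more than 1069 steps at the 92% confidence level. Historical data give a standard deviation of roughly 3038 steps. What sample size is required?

25

For a mean, the margin of error is E = z·σ/√n, so n = (zσ/E)².
At 92% confidence, z = 1.751.
n = (1.751 × 3038 / 1069)² = 24.76
Round up: n = 25.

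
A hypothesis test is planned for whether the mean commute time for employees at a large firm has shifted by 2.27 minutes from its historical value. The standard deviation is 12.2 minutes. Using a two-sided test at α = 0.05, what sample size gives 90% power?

304

For a one-sample z-test, n = ((z_{α/2} + z_β)·σ/δ)².
z_{α/2} = 1.960 (two-sided α = 0.05); z_β = 1.282 (power 90% → β = 0.1).
n = (3.242 × 12.2 / 2.27)² = 303.59
Round up: n = 304.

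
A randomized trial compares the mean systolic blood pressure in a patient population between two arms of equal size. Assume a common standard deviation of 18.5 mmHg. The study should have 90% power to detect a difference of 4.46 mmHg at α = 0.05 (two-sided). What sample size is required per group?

362 per group

For two equal groups, n per group = 2·((z_{α/2} + z_β)·σ/δ)².
z_{α/2} = 1.960; z_β = 1.282 (power 90%).
n = 2 × (3.242 × 18.5 / 4.46)² = 2 × 180.84 = 361.68
Round up: n = 362 per group.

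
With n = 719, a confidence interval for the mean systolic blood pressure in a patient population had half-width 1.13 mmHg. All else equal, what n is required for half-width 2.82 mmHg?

Margin of error scales as 1/√n, so n₂ = n₁·(E₁/E₂)².
n₂ = 719 × (1.13/2.82)² = 719 × 0.1606 = 115.47
Round up: n₂ = 116.

n = 116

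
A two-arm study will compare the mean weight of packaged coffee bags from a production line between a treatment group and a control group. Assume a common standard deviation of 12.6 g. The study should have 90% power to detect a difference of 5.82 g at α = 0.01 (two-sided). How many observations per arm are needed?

For two equal groups, n per group = 2·((z_{α/2} + z_β)·σ/δ)².
z_{α/2} = 2.576; z_β = 1.282 (power 90%).
n = 2 × (3.858 × 12.6 / 5.82)² = 2 × 69.76 = 139.52
Round up: n = 140 per group.

140 per group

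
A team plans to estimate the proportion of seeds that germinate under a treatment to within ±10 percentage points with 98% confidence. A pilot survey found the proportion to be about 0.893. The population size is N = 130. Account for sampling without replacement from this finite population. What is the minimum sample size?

38

For a proportion with margin E = 0.1 at 98% confidence, z = 2.326.
n = p̂(1−p̂)(z/E)² = 0.893 × 0.107 × (2.326/0.1)² = 51.70 — call this n₀.
Finite-population correction with N = 130: n = n₀ / (1 + (n₀−1)/N) = 51.70 / 1.39 = 37.19
Round up: n = 38.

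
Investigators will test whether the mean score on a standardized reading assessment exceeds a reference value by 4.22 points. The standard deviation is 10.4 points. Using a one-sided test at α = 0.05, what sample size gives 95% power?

66

For a one-sample z-test, n = ((z_α + z_β)·σ/δ)².
z_α = 1.645 (one-sided α = 0.05); z_β = 1.645 (power 95% → β = 0.05).
n = (3.290 × 10.4 / 4.22)² = 65.74
Round up: n = 66.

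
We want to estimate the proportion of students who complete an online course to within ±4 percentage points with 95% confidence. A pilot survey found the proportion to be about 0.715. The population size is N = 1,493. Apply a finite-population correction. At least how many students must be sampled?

For a proportion with margin E = 0.04 at 95% confidence, z = 1.960.
n = p̂(1−p̂)(z/E)² = 0.715 × 0.285 × (1.960/0.04)² = 489.26 — call this n₀.
Finite-population correction with N = 1,493: n = n₀ / (1 + (n₀−1)/N) = 489.26 / 1.327 = 368.70
Round up: n = 369.

n = 369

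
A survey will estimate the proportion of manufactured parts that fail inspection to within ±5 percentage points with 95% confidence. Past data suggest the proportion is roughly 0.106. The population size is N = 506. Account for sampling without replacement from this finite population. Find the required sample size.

n = 114

For a proportion with margin E = 0.05 at 95% confidence, z = 1.960.
n = p̂(1−p̂)(z/E)² = 0.106 × 0.894 × (1.960/0.05)² = 145.62 — call this n₀.
Finite-population correction with N = 506: n = n₀ / (1 + (n₀−1)/N) = 145.62 / 1.286 = 113.23
Round up: n = 114.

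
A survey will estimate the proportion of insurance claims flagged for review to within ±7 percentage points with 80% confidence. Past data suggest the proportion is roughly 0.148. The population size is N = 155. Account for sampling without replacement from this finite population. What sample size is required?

n = 34

For a proportion with margin E = 0.07 at 80% confidence, z = 1.282.
n = p̂(1−p̂)(z/E)² = 0.148 × 0.852 × (1.282/0.07)² = 42.29 — call this n₀.
Finite-population correction with N = 155: n = n₀ / (1 + (n₀−1)/N) = 42.29 / 1.266 = 33.40
Round up: n = 34.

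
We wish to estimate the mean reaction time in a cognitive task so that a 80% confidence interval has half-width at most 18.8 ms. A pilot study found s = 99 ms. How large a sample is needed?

For a mean, the margin of error is E = z·σ/√n, so n = (zσ/E)².
At 80% confidence, z = 1.282.
n = (1.282 × 99 / 18.8)² = 45.58
Round up: n = 46.

n = 46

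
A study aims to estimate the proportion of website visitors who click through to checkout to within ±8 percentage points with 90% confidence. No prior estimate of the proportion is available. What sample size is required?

n = 106

For a proportion with margin E = 0.08 at 90% confidence, z = 1.645.
With no prior estimate, use p = 0.5, which maximizes p(1−p) at 0.25.
n = 0.25 × (z/E)² = 0.25 × (1.645/0.08)² = 105.70
Round up: n = 106.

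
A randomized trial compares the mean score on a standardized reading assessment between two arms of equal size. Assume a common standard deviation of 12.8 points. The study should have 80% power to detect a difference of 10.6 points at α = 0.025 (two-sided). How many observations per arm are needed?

28 per group

For two equal groups, n per group = 2·((z_{α/2} + z_β)·σ/δ)².
z_{α/2} = 2.241; z_β = 0.842 (power 80%).
n = 2 × (3.083 × 12.8 / 10.6)² = 2 × 13.86 = 27.72
Round up: n = 28 per group.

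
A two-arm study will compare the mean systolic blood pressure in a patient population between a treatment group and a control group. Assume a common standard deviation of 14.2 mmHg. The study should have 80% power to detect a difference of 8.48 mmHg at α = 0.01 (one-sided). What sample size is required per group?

57 per group

For two equal groups, n per group = 2·((z_α + z_β)·σ/δ)².
z_α = 2.326; z_β = 0.842 (power 80%).
n = 2 × (3.168 × 14.2 / 8.48)² = 2 × 28.14 = 56.28
Round up: n = 57 per group.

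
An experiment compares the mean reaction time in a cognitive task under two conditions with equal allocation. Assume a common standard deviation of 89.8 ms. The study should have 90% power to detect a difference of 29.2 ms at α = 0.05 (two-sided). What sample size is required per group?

For two equal groups, n per group = 2·((z_{α/2} + z_β)·σ/δ)².
z_{α/2} = 1.960; z_β = 1.282 (power 90%).
n = 2 × (3.242 × 89.8 / 29.2)² = 2 × 99.41 = 198.82
Round up: n = 199 per group.

199 per group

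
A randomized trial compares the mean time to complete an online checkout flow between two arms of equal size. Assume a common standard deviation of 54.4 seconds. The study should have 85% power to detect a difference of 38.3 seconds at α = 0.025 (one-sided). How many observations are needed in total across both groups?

74 total

For two equal groups, n per group = 2·((z_α + z_β)·σ/δ)².
z_α = 1.960; z_β = 1.036 (power 85%).
n = 2 × (2.996 × 54.4 / 38.3)² = 2 × 18.11 = 36.22
Round up: n = 37 per group.
Total across both groups: 2 × 37 = 74.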